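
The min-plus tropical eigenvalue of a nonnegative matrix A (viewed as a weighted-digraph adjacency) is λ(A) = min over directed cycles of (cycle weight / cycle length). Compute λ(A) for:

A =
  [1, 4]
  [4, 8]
λ(A) = 1

Enumerate directed cycles and compute their means (weight / length). Sample:
  cycle 0 → 0: weight = 1, length = 1, mean = 1/1 ≈ 1.000
  cycle 1 → 1: weight = 8, length = 1, mean = 8/1 ≈ 8.000
  cycle 0 → 1 → 0: weight = 8, length = 2, mean = 8/2 ≈ 4.000
  cycle 1 → 0 → 1: weight = 8, length = 2, mean = 8/2 ≈ 4.000
Minimum mean = 1.000, attained e.g. along the cycle 0 → 0 with weight 1 and length 1. So λ(A) = 1/1 = 1.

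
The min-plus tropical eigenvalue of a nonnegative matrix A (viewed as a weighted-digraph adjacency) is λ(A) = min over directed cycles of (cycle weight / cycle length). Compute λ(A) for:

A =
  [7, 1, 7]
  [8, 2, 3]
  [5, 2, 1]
λ(A) = 1

Enumerate directed cycles and compute their means (weight / length). Sample:
  cycle 0 → 0: weight = 7, length = 1, mean = 7/1 ≈ 7.000
  cycle 1 → 1: weight = 2, length = 1, mean = 2/1 ≈ 2.000
  cycle 2 → 2: weight = 1, length = 1, mean = 1/1 ≈ 1.000
  cycle 0 → 1 → 0: weight = 9, length = 2, mean = 9/2 ≈ 4.500
  cycle 0 → 2 → 0: weight = 12, length = 2, mean = 12/2 ≈ 6.000
  cycle 1 → 0 → 1: weight = 9, length = 2, mean = 9/2 ≈ 4.500
Minimum mean = 1.000, attained e.g. along the cycle 2 → 2 with weight 1 and length 1. So λ(A) = 1/1 = 1.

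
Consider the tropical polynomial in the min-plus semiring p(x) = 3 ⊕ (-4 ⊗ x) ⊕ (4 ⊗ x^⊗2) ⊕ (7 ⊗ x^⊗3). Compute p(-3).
p(-3) = -7

A tropical monomial a ⊗ x^⊗i evaluates to a + i · x. Evaluating each term at x = -3:
  Term 0 contributes 3 + 0 · -3 = 3
  Term 1 contributes -4 + 1 · -3 = -7
  Term 2 contributes 4 + 2 · -3 = -2
  Term 3 contributes 7 + 3 · -3 = -2
p(-3) = ⊕ of these = min[3, -7, -2, -2] = -7.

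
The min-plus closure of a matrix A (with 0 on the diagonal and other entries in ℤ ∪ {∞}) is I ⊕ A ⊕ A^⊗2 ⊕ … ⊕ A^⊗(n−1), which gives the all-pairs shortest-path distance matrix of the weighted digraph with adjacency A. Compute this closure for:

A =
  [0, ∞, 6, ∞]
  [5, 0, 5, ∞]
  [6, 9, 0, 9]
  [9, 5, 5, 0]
Closure =
  [0, 15, 6, 15]
  [5, 0, 5, 14]
  [6, 9, 0, 9]
  [9, 5, 5, 0]

This is the Floyd-Warshall all-pairs shortest-path computation. For each intermediate vertex k = 0, 1, …, 3, update dist[i][j] ← min(dist[i][j], dist[i][k] + dist[k][j]). The final matrix gives, for each (i, j), the minimum total weight of any directed path from i to j (possibly empty when i = j).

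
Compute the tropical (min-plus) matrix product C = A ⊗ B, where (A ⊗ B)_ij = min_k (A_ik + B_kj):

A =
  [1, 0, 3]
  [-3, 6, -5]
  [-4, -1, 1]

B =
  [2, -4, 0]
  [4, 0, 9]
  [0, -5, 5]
A ⊗ B =
  [3, -3, 1]
  [-5, -10, -3]
  [-2, -8, -4]

Apply the min-plus product entry-by-entry:
  C[0][0] = min over k of (A[0][0] + B[0][0] = 1 + 2 = 3, A[0][1] + B[1][0] = 0 + 4 = 4, A[0][2] + B[2][0] = 3 + 0 = 3) = 3 (attained at k = 0)
  C[0][1] = min over k of (A[0][0] + B[0][1] = 1 + -4 = -3, A[0][1] + B[1][1] = 0 + 0 = 0, A[0][2] + B[2][1] = 3 + -5 = -2) = -3 (attained at k = 0)
  C[0][2] = min over k of (A[0][0] + B[0][2] = 1 + 0 = 1, A[0][1] + B[1][2] = 0 + 9 = 9, A[0][2] + B[2][2] = 3 + 5 = 8) = 1 (attained at k = 0)
  C[1][0] = min over k of (A[1][0] + B[0][0] = -3 + 2 = -1, A[1][1] + B[1][0] = 6 + 4 = 10, A[1][2] + B[2][0] = -5 + 0 = -5) = -5 (attained at k = 2)
  C[1][1] = min over k of (A[1][0] + B[0][1] = -3 + -4 = -7, A[1][1] + B[1][1] = 6 + 0 = 6, A[1][2] + B[2][1] = -5 + -5 = -10) = -10 (attained at k = 2)
  C[1][2] = min over k of (A[1][0] + B[0][2] = -3 + 0 = -3, A[1][1] + B[1][2] = 6 + 9 = 15, A[1][2] + B[2][2] = -5 + 5 = 0) = -3 (attained at k = 0)
  C[2][0] = min over k of (A[2][0] + B[0][0] = -4 + 2 = -2, A[2][1] + B[1][0] = -1 + 4 = 3, A[2][2] + B[2][0] = 1 + 0 = 1) = -2 (attained at k = 0)
  C[2][1] = min over k of (A[2][0] + B[0][1] = -4 + -4 = -8, A[2][1] + B[1][1] = -1 + 0 = -1, A[2][2] + B[2][1] = 1 + -5 = -4) = -8 (attained at k = 0)
  C[2][2] = min over k of (A[2][0] + B[0][2] = -4 + 0 = -4, A[2][1] + B[1][2] = -1 + 9 = 8, A[2][2] + B[2][2] = 1 + 5 = 6) = -4 (attained at k = 0)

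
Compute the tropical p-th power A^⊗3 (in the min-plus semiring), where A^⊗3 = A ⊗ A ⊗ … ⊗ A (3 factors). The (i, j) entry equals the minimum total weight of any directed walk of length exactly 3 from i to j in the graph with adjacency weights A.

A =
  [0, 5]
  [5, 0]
A^⊗3 =
  [0, 5]
  [5, 0]

Each entry (A^⊗3)_ij equals the minimum over all length-3 walks i = v_0 → v_1 → … → v_3 = j of Σ_t A[v_t][v_{t+1}]. For example, for (i, j) = (0, 1) we minimise over 4 possible intermediate vertex sequences; the minimum is 5, attained along the walk 0 → 0 → 0 → 1.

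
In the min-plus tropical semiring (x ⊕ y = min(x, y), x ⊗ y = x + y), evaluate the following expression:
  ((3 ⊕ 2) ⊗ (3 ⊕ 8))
((3 ⊕ 2) ⊗ (3 ⊕ 8)) = 5

Expand innermost to outermost. Recall ⊕ takes the minimum of its arguments and ⊗ takes their sum. Working out the expression ((3 ⊕ 2) ⊗ (3 ⊕ 8)) gives 5.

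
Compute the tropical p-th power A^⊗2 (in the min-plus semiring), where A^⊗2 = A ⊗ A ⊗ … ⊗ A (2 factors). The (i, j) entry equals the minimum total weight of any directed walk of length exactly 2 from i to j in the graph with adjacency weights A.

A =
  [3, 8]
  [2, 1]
A^⊗2 =
  [6, 9]
  [3, 2]

Each entry (A^⊗2)_ij equals the minimum over all length-2 walks i = v_0 → v_1 → … → v_2 = j of Σ_t A[v_t][v_{t+1}]. For example, for (i, j) = (0, 1) we minimise over 2 possible intermediate vertex sequences; the minimum is 9, attained along the walk 0 → 1 → 1.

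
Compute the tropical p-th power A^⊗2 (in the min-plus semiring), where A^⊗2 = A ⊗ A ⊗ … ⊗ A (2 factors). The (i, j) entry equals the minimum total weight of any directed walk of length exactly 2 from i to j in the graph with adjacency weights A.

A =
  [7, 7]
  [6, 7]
A^⊗2 =
  [13, 14]
  [13, 13]

Each entry (A^⊗2)_ij equals the minimum over all length-2 walks i = v_0 → v_1 → … → v_2 = j of Σ_t A[v_t][v_{t+1}]. For example, for (i, j) = (0, 1) we minimise over 2 possible intermediate vertex sequences; the minimum is 14, attained along the walk 0 → 0 → 1.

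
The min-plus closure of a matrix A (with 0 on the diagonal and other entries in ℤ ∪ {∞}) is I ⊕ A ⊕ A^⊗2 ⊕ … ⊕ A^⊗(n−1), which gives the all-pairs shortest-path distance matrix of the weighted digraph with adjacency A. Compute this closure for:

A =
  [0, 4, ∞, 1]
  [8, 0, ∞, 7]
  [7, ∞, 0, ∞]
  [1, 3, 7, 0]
Closure =
  [0, 4, 8, 1]
  [8, 0, 14, 7]
  [7, 11, 0, 8]
  [1, 3, 7, 0]

This is the Floyd-Warshall all-pairs shortest-path computation. For each intermediate vertex k = 0, 1, …, 3, update dist[i][j] ← min(dist[i][j], dist[i][k] + dist[k][j]). The final matrix gives, for each (i, j), the minimum total weight of any directed path from i to j (possibly empty when i = j).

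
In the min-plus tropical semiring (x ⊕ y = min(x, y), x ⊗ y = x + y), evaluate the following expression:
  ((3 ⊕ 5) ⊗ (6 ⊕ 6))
((3 ⊕ 5) ⊗ (6 ⊕ 6)) = 9

Expand innermost to outermost. Recall ⊕ takes the minimum of its arguments and ⊗ takes their sum. Working out the expression ((3 ⊕ 5) ⊗ (6 ⊕ 6)) gives 9.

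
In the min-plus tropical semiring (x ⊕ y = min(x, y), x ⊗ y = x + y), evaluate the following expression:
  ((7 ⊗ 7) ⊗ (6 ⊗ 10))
((7 ⊗ 7) ⊗ (6 ⊗ 10)) = 30

Expand innermost to outermost. Recall ⊕ takes the minimum of its arguments and ⊗ takes their sum. Working out the expression ((7 ⊗ 7) ⊗ (6 ⊗ 10)) gives 30.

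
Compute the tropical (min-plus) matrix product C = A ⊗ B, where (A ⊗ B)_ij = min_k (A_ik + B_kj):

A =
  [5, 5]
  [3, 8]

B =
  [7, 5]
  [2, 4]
A ⊗ B =
  [7, 9]
  [10, 8]

Apply the min-plus product entry-by-entry:
  C[0][0] = min over k of (A[0][0] + B[0][0] = 5 + 7 = 12, A[0][1] + B[1][0] = 5 + 2 = 7) = 7 (attained at k = 1)
  C[0][1] = min over k of (A[0][0] + B[0][1] = 5 + 5 = 10, A[0][1] + B[1][1] = 5 + 4 = 9) = 9 (attained at k = 1)
  C[1][0] = min over k of (A[1][0] + B[0][0] = 3 + 7 = 10, A[1][1] + B[1][0] = 8 + 2 = 10) = 10 (attained at k = 0)
  C[1][1] = min over k of (A[1][0] + B[0][1] = 3 + 5 = 8, A[1][1] + B[1][1] = 8 + 4 = 12) = 8 (attained at k = 0)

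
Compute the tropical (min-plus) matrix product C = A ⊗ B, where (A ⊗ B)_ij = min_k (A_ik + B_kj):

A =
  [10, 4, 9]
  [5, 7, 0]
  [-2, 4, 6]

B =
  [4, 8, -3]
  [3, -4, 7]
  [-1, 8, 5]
A ⊗ B =
  [7, 0, 7]
  [-1, 3, 2]
  [2, 0, -5]

Apply the min-plus product entry-by-entry:
  C[0][0] = min over k of (A[0][0] + B[0][0] = 10 + 4 = 14, A[0][1] + B[1][0] = 4 + 3 = 7, A[0][2] + B[2][0] = 9 + -1 = 8) = 7 (attained at k = 1)
  C[0][1] = min over k of (A[0][0] + B[0][1] = 10 + 8 = 18, A[0][1] + B[1][1] = 4 + -4 = 0, A[0][2] + B[2][1] = 9 + 8 = 17) = 0 (attained at k = 1)
  C[0][2] = min over k of (A[0][0] + B[0][2] = 10 + -3 = 7, A[0][1] + B[1][2] = 4 + 7 = 11, A[0][2] + B[2][2] = 9 + 5 = 14) = 7 (attained at k = 0)
  C[1][0] = min over k of (A[1][0] + B[0][0] = 5 + 4 = 9, A[1][1] + B[1][0] = 7 + 3 = 10, A[1][2] + B[2][0] = 0 + -1 = -1) = -1 (attained at k = 2)
  C[1][1] = min over k of (A[1][0] + B[0][1] = 5 + 8 = 13, A[1][1] + B[1][1] = 7 + -4 = 3, A[1][2] + B[2][1] = 0 + 8 = 8) = 3 (attained at k = 1)
  C[1][2] = min over k of (A[1][0] + B[0][2] = 5 + -3 = 2, A[1][1] + B[1][2] = 7 + 7 = 14, A[1][2] + B[2][2] = 0 + 5 = 5) = 2 (attained at k = 0)
  C[2][0] = min over k of (A[2][0] + B[0][0] = -2 + 4 = 2, A[2][1] + B[1][0] = 4 + 3 = 7, A[2][2] + B[2][0] = 6 + -1 = 5) = 2 (attained at k = 0)
  C[2][1] = min over k of (A[2][0] + B[0][1] = -2 + 8 = 6, A[2][1] + B[1][1] = 4 + -4 = 0, A[2][2] + B[2][1] = 6 + 8 = 14) = 0 (attained at k = 1)
  C[2][2] = min over k of (A[2][0] + B[0][2] = -2 + -3 = -5, A[2][1] + B[1][2] = 4 + 7 = 11, A[2][2] + B[2][2] = 6 + 5 = 11) = -5 (attained at k = 0)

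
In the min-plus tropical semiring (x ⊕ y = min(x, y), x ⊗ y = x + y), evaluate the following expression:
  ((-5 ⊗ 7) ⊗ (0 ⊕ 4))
((-5 ⊗ 7) ⊗ (0 ⊕ 4)) = 2

Expand innermost to outermost. Recall ⊕ takes the minimum of its arguments and ⊗ takes their sum. Working out the expression ((-5 ⊗ 7) ⊗ (0 ⊕ 4)) gives 2.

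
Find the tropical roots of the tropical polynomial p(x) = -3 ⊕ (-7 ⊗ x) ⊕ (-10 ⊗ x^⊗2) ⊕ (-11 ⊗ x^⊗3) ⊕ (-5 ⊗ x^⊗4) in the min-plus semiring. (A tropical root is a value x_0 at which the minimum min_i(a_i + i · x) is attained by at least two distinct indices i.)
Roots: {-6, 1, 3, 4}

Each tropical root is a break point of the lower envelope of the lines y = a_i + i · x (there are 5 lines, with slopes 0, 1, ..., 4). Only the lines that attain the minimum somewhere contribute to roots; other lines are dominated. Here the surviving (envelope) indices are i = 4, i = 3, i = 2, i = 1, i = 0.
Intersections between consecutive envelope lines give the roots: for adjacent envelope indices i < j the intersection is x = (a_i − a_j) / (j − i). Reading off the sorted break points: {-6, 1, 3, 4}.
Verification: at each break x_0, at least two indices attain the minimum of min_i(a_i + i · x_0).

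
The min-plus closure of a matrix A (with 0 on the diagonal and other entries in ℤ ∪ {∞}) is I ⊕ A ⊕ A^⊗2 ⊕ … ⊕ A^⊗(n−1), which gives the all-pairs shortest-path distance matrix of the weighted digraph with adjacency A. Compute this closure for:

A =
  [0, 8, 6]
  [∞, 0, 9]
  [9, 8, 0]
Closure =
  [0, 8, 6]
  [18, 0, 9]
  [9, 8, 0]

This is the Floyd-Warshall all-pairs shortest-path computation. For each intermediate vertex k = 0, 1, …, 2, update dist[i][j] ← min(dist[i][j], dist[i][k] + dist[k][j]). The final matrix gives, for each (i, j), the minimum total weight of any directed path from i to j (possibly empty when i = j).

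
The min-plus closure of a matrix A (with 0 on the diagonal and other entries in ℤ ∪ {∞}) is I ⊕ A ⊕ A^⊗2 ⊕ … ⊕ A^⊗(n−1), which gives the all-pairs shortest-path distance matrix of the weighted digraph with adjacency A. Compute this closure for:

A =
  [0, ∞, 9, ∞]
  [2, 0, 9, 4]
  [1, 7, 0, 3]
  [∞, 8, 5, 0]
Closure =
  [0, 16, 9, 12]
  [2, 0, 9, 4]
  [1, 7, 0, 3]
  [6, 8, 5, 0]

This is the Floyd-Warshall all-pairs shortest-path computation. For each intermediate vertex k = 0, 1, …, 3, update dist[i][j] ← min(dist[i][j], dist[i][k] + dist[k][j]). The final matrix gives, for each (i, j), the minimum total weight of any directed path from i to j (possibly empty when i = j).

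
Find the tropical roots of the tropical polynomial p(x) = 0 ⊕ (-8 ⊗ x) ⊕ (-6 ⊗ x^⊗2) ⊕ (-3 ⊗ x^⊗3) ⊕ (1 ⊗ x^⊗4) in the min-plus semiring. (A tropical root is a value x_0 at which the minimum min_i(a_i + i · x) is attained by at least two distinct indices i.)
Roots: {-4, -3, -2, 8}

Each tropical root is a break point of the lower envelope of the lines y = a_i + i · x (there are 5 lines, with slopes 0, 1, ..., 4). Only the lines that attain the minimum somewhere contribute to roots; other lines are dominated. Here the surviving (envelope) indices are i = 4, i = 3, i = 2, i = 1, i = 0.
Intersections between consecutive envelope lines give the roots: for adjacent envelope indices i < j the intersection is x = (a_i − a_j) / (j − i). Reading off the sorted break points: {-4, -3, -2, 8}.
Verification: at each break x_0, at least two indices attain the minimum of min_i(a_i + i · x_0).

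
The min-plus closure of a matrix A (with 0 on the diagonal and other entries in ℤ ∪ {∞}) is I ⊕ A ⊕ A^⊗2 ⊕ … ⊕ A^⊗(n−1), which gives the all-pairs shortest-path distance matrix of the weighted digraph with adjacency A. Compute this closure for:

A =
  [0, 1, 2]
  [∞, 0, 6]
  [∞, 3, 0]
Closure =
  [0, 1, 2]
  [∞, 0, 6]
  [∞, 3, 0]

This is the Floyd-Warshall all-pairs shortest-path computation. For each intermediate vertex k = 0, 1, …, 2, update dist[i][j] ← min(dist[i][j], dist[i][k] + dist[k][j]). The final matrix gives, for each (i, j), the minimum total weight of any directed path from i to j (possibly empty when i = j).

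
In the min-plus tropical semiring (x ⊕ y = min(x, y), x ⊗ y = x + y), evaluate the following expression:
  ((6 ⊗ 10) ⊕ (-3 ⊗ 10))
((6 ⊗ 10) ⊕ (-3 ⊗ 10)) = 7

Expand innermost to outermost. Recall ⊕ takes the minimum of its arguments and ⊗ takes their sum. Working out the expression ((6 ⊗ 10) ⊕ (-3 ⊗ 10)) gives 7.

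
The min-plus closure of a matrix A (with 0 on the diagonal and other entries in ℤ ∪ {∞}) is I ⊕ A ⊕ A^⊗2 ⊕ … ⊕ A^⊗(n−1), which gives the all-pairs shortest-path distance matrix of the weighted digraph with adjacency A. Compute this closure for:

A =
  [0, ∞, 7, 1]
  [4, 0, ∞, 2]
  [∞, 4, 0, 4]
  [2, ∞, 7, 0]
Closure =
  [0, 11, 7, 1]
  [4, 0, 9, 2]
  [6, 4, 0, 4]
  [2, 11, 7, 0]

This is the Floyd-Warshall all-pairs shortest-path computation. For each intermediate vertex k = 0, 1, …, 3, update dist[i][j] ← min(dist[i][j], dist[i][k] + dist[k][j]). The final matrix gives, for each (i, j), the minimum total weight of any directed path from i to j (possibly empty when i = j).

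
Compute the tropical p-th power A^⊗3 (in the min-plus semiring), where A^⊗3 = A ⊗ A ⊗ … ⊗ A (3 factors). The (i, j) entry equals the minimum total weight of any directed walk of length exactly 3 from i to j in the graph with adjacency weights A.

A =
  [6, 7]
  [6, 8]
A^⊗3 =
  [18, 19]
  [18, 19]

Each entry (A^⊗3)_ij equals the minimum over all length-3 walks i = v_0 → v_1 → … → v_3 = j of Σ_t A[v_t][v_{t+1}]. For example, for (i, j) = (0, 1) we minimise over 4 possible intermediate vertex sequences; the minimum is 19, attained along the walk 0 → 0 → 0 → 1.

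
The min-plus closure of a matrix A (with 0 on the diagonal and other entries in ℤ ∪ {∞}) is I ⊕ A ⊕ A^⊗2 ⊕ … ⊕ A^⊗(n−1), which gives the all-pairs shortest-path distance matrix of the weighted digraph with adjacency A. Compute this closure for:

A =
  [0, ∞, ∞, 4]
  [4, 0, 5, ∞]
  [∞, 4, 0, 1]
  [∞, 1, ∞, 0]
Closure =
  [0, 5, 10, 4]
  [4, 0, 5, 6]
  [6, 2, 0, 1]
  [5, 1, 6, 0]

This is the Floyd-Warshall all-pairs shortest-path computation. For each intermediate vertex k = 0, 1, …, 3, update dist[i][j] ← min(dist[i][j], dist[i][k] + dist[k][j]). The final matrix gives, for each (i, j), the minimum total weight of any directed path from i to j (possibly empty when i = j).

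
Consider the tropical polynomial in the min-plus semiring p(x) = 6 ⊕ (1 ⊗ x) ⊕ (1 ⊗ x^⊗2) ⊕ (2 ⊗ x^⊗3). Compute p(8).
p(8) = 6

A tropical monomial a ⊗ x^⊗i evaluates to a + i · x. Evaluating each term at x = 8:
  Term 0 contributes 6 + 0 · 8 = 6
  Term 1 contributes 1 + 1 · 8 = 9
  Term 2 contributes 1 + 2 · 8 = 17
  Term 3 contributes 2 + 3 · 8 = 26
p(8) = ⊕ of these = min[6, 9, 17, 26] = 6.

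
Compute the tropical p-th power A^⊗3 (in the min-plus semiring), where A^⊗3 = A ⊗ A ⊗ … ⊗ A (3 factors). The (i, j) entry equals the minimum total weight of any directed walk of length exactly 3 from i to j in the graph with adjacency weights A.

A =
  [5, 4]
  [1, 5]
A^⊗3 =
  [10, 9]
  [6, 10]

Each entry (A^⊗3)_ij equals the minimum over all length-3 walks i = v_0 → v_1 → … → v_3 = j of Σ_t A[v_t][v_{t+1}]. For example, for (i, j) = (0, 1) we minimise over 4 possible intermediate vertex sequences; the minimum is 9, attained along the walk 0 → 1 → 0 → 1.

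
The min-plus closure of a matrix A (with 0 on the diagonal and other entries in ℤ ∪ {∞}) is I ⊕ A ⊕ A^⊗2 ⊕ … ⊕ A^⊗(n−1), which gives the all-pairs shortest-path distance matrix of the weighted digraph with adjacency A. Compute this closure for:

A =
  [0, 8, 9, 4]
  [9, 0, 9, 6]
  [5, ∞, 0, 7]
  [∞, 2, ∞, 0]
Closure =
  [0, 6, 9, 4]
  [9, 0, 9, 6]
  [5, 9, 0, 7]
  [11, 2, 11, 0]

This is the Floyd-Warshall all-pairs shortest-path computation. For each intermediate vertex k = 0, 1, …, 3, update dist[i][j] ← min(dist[i][j], dist[i][k] + dist[k][j]). The final matrix gives, for each (i, j), the minimum total weight of any directed path from i to j (possibly empty when i = j).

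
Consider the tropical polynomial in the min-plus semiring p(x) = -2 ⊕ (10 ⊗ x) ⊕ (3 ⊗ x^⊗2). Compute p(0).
p(0) = -2

A tropical monomial a ⊗ x^⊗i evaluates to a + i · x. Evaluating each term at x = 0:
  Term 0 contributes -2 + 0 · 0 = -2
  Term 1 contributes 10 + 1 · 0 = 10
  Term 2 contributes 3 + 2 · 0 = 3
p(0) = ⊕ of these = min[-2, 10, 3] = -2.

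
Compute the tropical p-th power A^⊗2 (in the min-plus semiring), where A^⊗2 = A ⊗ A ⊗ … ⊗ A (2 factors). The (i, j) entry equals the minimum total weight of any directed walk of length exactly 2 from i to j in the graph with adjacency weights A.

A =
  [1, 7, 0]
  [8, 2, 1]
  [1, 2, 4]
A^⊗2 =
  [1, 2, 1]
  [2, 3, 3]
  [2, 4, 1]

Each entry (A^⊗2)_ij equals the minimum over all length-2 walks i = v_0 → v_1 → … → v_2 = j of Σ_t A[v_t][v_{t+1}]. For example, for (i, j) = (0, 2) we minimise over 3 possible intermediate vertex sequences; the minimum is 1, attained along the walk 0 → 0 → 2.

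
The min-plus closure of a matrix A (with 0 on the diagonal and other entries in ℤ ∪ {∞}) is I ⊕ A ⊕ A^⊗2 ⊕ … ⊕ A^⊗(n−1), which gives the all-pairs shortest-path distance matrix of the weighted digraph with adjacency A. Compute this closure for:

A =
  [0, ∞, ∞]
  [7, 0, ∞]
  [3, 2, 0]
Closure =
  [0, ∞, ∞]
  [7, 0, ∞]
  [3, 2, 0]

This is the Floyd-Warshall all-pairs shortest-path computation. For each intermediate vertex k = 0, 1, …, 2, update dist[i][j] ← min(dist[i][j], dist[i][k] + dist[k][j]). The final matrix gives, for each (i, j), the minimum total weight of any directed path from i to j (possibly empty when i = j).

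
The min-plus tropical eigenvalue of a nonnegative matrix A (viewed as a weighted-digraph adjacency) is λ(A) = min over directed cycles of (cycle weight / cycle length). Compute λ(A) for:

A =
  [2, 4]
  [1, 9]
λ(A) = 2

Enumerate directed cycles and compute their means (weight / length). Sample:
  cycle 0 → 0: weight = 2, length = 1, mean = 2/1 ≈ 2.000
  cycle 1 → 1: weight = 9, length = 1, mean = 9/1 ≈ 9.000
  cycle 0 → 1 → 0: weight = 5, length = 2, mean = 5/2 ≈ 2.500
  cycle 1 → 0 → 1: weight = 5, length = 2, mean = 5/2 ≈ 2.500
Minimum mean = 2.000, attained e.g. along the cycle 0 → 0 with weight 2 and length 1. So λ(A) = 2/1 = 2.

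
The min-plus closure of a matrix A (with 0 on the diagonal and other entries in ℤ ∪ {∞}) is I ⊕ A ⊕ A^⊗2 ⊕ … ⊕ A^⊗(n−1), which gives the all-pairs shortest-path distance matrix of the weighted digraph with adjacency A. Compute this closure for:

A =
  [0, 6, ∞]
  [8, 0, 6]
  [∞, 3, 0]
Closure =
  [0, 6, 12]
  [8, 0, 6]
  [11, 3, 0]

This is the Floyd-Warshall all-pairs shortest-path computation. For each intermediate vertex k = 0, 1, …, 2, update dist[i][j] ← min(dist[i][j], dist[i][k] + dist[k][j]). The final matrix gives, for each (i, j), the minimum total weight of any directed path from i to j (possibly empty when i = j).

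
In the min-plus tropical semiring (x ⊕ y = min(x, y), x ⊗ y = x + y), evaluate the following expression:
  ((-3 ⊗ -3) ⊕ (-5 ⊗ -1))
((-3 ⊗ -3) ⊕ (-5 ⊗ -1)) = -6

Expand innermost to outermost. Recall ⊕ takes the minimum of its arguments and ⊗ takes their sum. Working out the expression ((-3 ⊗ -3) ⊕ (-5 ⊗ -1)) gives -6.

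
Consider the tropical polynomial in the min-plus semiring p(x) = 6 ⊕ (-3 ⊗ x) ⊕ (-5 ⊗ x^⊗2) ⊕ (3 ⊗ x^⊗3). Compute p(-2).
p(-2) = -9

A tropical monomial a ⊗ x^⊗i evaluates to a + i · x. Evaluating each term at x = -2:
  Term 0 contributes 6 + 0 · -2 = 6
  Term 1 contributes -3 + 1 · -2 = -5
  Term 2 contributes -5 + 2 · -2 = -9
  Term 3 contributes 3 + 3 · -2 = -3
p(-2) = ⊕ of these = min[6, -5, -9, -3] = -9.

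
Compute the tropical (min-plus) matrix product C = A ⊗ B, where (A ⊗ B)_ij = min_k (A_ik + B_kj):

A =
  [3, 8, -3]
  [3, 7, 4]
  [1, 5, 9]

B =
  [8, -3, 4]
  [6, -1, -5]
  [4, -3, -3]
A ⊗ B =
  [1, -6, -6]
  [8, 0, 1]
  [9, -2, 0]

Apply the min-plus product entry-by-entry:
  C[0][0] = min over k of (A[0][0] + B[0][0] = 3 + 8 = 11, A[0][1] + B[1][0] = 8 + 6 = 14, A[0][2] + B[2][0] = -3 + 4 = 1) = 1 (attained at k = 2)
  C[0][1] = min over k of (A[0][0] + B[0][1] = 3 + -3 = 0, A[0][1] + B[1][1] = 8 + -1 = 7, A[0][2] + B[2][1] = -3 + -3 = -6) = -6 (attained at k = 2)
  C[0][2] = min over k of (A[0][0] + B[0][2] = 3 + 4 = 7, A[0][1] + B[1][2] = 8 + -5 = 3, A[0][2] + B[2][2] = -3 + -3 = -6) = -6 (attained at k = 2)
  C[1][0] = min over k of (A[1][0] + B[0][0] = 3 + 8 = 11, A[1][1] + B[1][0] = 7 + 6 = 13, A[1][2] + B[2][0] = 4 + 4 = 8) = 8 (attained at k = 2)
  C[1][1] = min over k of (A[1][0] + B[0][1] = 3 + -3 = 0, A[1][1] + B[1][1] = 7 + -1 = 6, A[1][2] + B[2][1] = 4 + -3 = 1) = 0 (attained at k = 0)
  C[1][2] = min over k of (A[1][0] + B[0][2] = 3 + 4 = 7, A[1][1] + B[1][2] = 7 + -5 = 2, A[1][2] + B[2][2] = 4 + -3 = 1) = 1 (attained at k = 2)
  C[2][0] = min over k of (A[2][0] + B[0][0] = 1 + 8 = 9, A[2][1] + B[1][0] = 5 + 6 = 11, A[2][2] + B[2][0] = 9 + 4 = 13) = 9 (attained at k = 0)
  C[2][1] = min over k of (A[2][0] + B[0][1] = 1 + -3 = -2, A[2][1] + B[1][1] = 5 + -1 = 4, A[2][2] + B[2][1] = 9 + -3 = 6) = -2 (attained at k = 0)
  C[2][2] = min over k of (A[2][0] + B[0][2] = 1 + 4 = 5, A[2][1] + B[1][2] = 5 + -5 = 0, A[2][2] + B[2][2] = 9 + -3 = 6) = 0 (attained at k = 1)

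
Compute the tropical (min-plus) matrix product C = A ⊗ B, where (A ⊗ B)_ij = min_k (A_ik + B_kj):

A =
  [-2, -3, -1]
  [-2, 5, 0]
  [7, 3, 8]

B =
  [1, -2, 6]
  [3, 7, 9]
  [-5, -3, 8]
A ⊗ B =
  [-6, -4, 4]
  [-5, -4, 4]
  [3, 5, 12]

Apply the min-plus product entry-by-entry:
  C[0][0] = min over k of (A[0][0] + B[0][0] = -2 + 1 = -1, A[0][1] + B[1][0] = -3 + 3 = 0, A[0][2] + B[2][0] = -1 + -5 = -6) = -6 (attained at k = 2)
  C[0][1] = min over k of (A[0][0] + B[0][1] = -2 + -2 = -4, A[0][1] + B[1][1] = -3 + 7 = 4, A[0][2] + B[2][1] = -1 + -3 = -4) = -4 (attained at k = 0)
  C[0][2] = min over k of (A[0][0] + B[0][2] = -2 + 6 = 4, A[0][1] + B[1][2] = -3 + 9 = 6, A[0][2] + B[2][2] = -1 + 8 = 7) = 4 (attained at k = 0)
  C[1][0] = min over k of (A[1][0] + B[0][0] = -2 + 1 = -1, A[1][1] + B[1][0] = 5 + 3 = 8, A[1][2] + B[2][0] = 0 + -5 = -5) = -5 (attained at k = 2)
  C[1][1] = min over k of (A[1][0] + B[0][1] = -2 + -2 = -4, A[1][1] + B[1][1] = 5 + 7 = 12, A[1][2] + B[2][1] = 0 + -3 = -3) = -4 (attained at k = 0)
  C[1][2] = min over k of (A[1][0] + B[0][2] = -2 + 6 = 4, A[1][1] + B[1][2] = 5 + 9 = 14, A[1][2] + B[2][2] = 0 + 8 = 8) = 4 (attained at k = 0)
  C[2][0] = min over k of (A[2][0] + B[0][0] = 7 + 1 = 8, A[2][1] + B[1][0] = 3 + 3 = 6, A[2][2] + B[2][0] = 8 + -5 = 3) = 3 (attained at k = 2)
  C[2][1] = min over k of (A[2][0] + B[0][1] = 7 + -2 = 5, A[2][1] + B[1][1] = 3 + 7 = 10, A[2][2] + B[2][1] = 8 + -3 = 5) = 5 (attained at k = 0)
  C[2][2] = min over k of (A[2][0] + B[0][2] = 7 + 6 = 13, A[2][1] + B[1][2] = 3 + 9 = 12, A[2][2] + B[2][2] = 8 + 8 = 16) = 12 (attained at k = 1)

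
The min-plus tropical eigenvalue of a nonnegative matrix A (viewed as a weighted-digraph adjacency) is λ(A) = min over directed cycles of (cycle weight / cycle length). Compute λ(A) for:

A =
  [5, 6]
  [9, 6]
λ(A) = 5

Enumerate directed cycles and compute their means (weight / length). Sample:
  cycle 0 → 0: weight = 5, length = 1, mean = 5/1 ≈ 5.000
  cycle 1 → 1: weight = 6, length = 1, mean = 6/1 ≈ 6.000
  cycle 0 → 1 → 0: weight = 15, length = 2, mean = 15/2 ≈ 7.500
  cycle 1 → 0 → 1: weight = 15, length = 2, mean = 15/2 ≈ 7.500
Minimum mean = 5.000, attained e.g. along the cycle 0 → 0 with weight 5 and length 1. So λ(A) = 5/1 = 5.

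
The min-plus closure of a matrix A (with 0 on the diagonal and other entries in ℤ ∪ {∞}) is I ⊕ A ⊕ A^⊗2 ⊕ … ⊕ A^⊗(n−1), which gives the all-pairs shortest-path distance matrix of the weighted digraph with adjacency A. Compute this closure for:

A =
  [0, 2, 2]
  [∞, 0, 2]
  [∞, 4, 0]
Closure =
  [0, 2, 2]
  [∞, 0, 2]
  [∞, 4, 0]

This is the Floyd-Warshall all-pairs shortest-path computation. For each intermediate vertex k = 0, 1, …, 2, update dist[i][j] ← min(dist[i][j], dist[i][k] + dist[k][j]). The final matrix gives, for each (i, j), the minimum total weight of any directed path from i to j (possibly empty when i = j).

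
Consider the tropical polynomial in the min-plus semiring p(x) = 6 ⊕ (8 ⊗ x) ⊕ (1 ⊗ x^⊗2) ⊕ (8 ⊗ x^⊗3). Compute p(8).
p(8) = 6

A tropical monomial a ⊗ x^⊗i evaluates to a + i · x. Evaluating each term at x = 8:
  Term 0 contributes 6 + 0 · 8 = 6
  Term 1 contributes 8 + 1 · 8 = 16
  Term 2 contributes 1 + 2 · 8 = 17
  Term 3 contributes 8 + 3 · 8 = 32
p(8) = ⊕ of these = min[6, 16, 17, 32] = 6.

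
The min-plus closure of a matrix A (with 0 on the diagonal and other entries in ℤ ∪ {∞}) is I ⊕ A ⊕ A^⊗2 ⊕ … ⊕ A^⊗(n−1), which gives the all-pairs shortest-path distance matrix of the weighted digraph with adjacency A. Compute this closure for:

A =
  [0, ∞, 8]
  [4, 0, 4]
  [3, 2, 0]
Closure =
  [0, 10, 8]
  [4, 0, 4]
  [3, 2, 0]

This is the Floyd-Warshall all-pairs shortest-path computation. For each intermediate vertex k = 0, 1, …, 2, update dist[i][j] ← min(dist[i][j], dist[i][k] + dist[k][j]). The final matrix gives, for each (i, j), the minimum total weight of any directed path from i to j (possibly empty when i = j).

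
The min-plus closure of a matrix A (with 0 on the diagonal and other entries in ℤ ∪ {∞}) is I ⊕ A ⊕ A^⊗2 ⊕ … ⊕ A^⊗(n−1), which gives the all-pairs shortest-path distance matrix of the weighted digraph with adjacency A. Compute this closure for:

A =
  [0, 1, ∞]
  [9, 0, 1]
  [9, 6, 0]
Closure =
  [0, 1, 2]
  [9, 0, 1]
  [9, 6, 0]

This is the Floyd-Warshall all-pairs shortest-path computation. For each intermediate vertex k = 0, 1, …, 2, update dist[i][j] ← min(dist[i][j], dist[i][k] + dist[k][j]). The final matrix gives, for each (i, j), the minimum total weight of any directed path from i to j (possibly empty when i = j).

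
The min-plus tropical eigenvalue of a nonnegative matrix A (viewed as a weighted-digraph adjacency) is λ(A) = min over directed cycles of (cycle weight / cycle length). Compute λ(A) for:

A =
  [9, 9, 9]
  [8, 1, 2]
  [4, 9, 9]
λ(A) = 1

Enumerate directed cycles and compute their means (weight / length). Sample:
  cycle 0 → 0: weight = 9, length = 1, mean = 9/1 ≈ 9.000
  cycle 1 → 1: weight = 1, length = 1, mean = 1/1 ≈ 1.000
  cycle 2 → 2: weight = 9, length = 1, mean = 9/1 ≈ 9.000
  cycle 0 → 1 → 0: weight = 17, length = 2, mean = 17/2 ≈ 8.500
  cycle 0 → 2 → 0: weight = 13, length = 2, mean = 13/2 ≈ 6.500
  cycle 1 → 0 → 1: weight = 17, length = 2, mean = 17/2 ≈ 8.500
Minimum mean = 1.000, attained e.g. along the cycle 1 → 1 with weight 1 and length 1. So λ(A) = 1/1 = 1.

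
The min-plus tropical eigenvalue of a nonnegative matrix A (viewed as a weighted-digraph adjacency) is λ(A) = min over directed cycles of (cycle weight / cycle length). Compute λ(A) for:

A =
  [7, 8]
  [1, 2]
λ(A) = 2

Enumerate directed cycles and compute their means (weight / length). Sample:
  cycle 0 → 0: weight = 7, length = 1, mean = 7/1 ≈ 7.000
  cycle 1 → 1: weight = 2, length = 1, mean = 2/1 ≈ 2.000
  cycle 0 → 1 → 0: weight = 9, length = 2, mean = 9/2 ≈ 4.500
  cycle 1 → 0 → 1: weight = 9, length = 2, mean = 9/2 ≈ 4.500
Minimum mean = 2.000, attained e.g. along the cycle 1 → 1 with weight 2 and length 1. So λ(A) = 2/1 = 2.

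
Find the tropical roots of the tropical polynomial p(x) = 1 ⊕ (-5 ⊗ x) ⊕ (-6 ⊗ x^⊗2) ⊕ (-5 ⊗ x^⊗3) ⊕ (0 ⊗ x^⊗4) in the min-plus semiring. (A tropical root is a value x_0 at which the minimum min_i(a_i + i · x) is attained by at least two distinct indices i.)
Roots: {-5, -1, 1, 6}

Each tropical root is a break point of the lower envelope of the lines y = a_i + i · x (there are 5 lines, with slopes 0, 1, ..., 4). Only the lines that attain the minimum somewhere contribute to roots; other lines are dominated. Here the surviving (envelope) indices are i = 4, i = 3, i = 2, i = 1, i = 0.
Intersections between consecutive envelope lines give the roots: for adjacent envelope indices i < j the intersection is x = (a_i − a_j) / (j − i). Reading off the sorted break points: {-5, -1, 1, 6}.
Verification: at each break x_0, at least two indices attain the minimum of min_i(a_i + i · x_0).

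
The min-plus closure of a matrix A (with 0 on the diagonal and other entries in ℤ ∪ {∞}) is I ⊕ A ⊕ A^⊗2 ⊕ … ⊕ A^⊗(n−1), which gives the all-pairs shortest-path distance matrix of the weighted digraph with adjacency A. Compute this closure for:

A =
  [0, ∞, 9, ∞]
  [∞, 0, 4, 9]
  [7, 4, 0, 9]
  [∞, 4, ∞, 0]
Closure =
  [0, 13, 9, 18]
  [11, 0, 4, 9]
  [7, 4, 0, 9]
  [15, 4, 8, 0]

This is the Floyd-Warshall all-pairs shortest-path computation. For each intermediate vertex k = 0, 1, …, 3, update dist[i][j] ← min(dist[i][j], dist[i][k] + dist[k][j]). The final matrix gives, for each (i, j), the minimum total weight of any directed path from i to j (possibly empty when i = j).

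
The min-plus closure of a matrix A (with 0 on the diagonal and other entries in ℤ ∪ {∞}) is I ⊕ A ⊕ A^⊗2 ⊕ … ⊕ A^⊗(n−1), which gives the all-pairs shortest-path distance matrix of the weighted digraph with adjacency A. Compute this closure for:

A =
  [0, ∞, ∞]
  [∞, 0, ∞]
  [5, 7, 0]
Closure =
  [0, ∞, ∞]
  [∞, 0, ∞]
  [5, 7, 0]

This is the Floyd-Warshall all-pairs shortest-path computation. For each intermediate vertex k = 0, 1, …, 2, update dist[i][j] ← min(dist[i][j], dist[i][k] + dist[k][j]). The final matrix gives, for each (i, j), the minimum total weight of any directed path from i to j (possibly empty when i = j).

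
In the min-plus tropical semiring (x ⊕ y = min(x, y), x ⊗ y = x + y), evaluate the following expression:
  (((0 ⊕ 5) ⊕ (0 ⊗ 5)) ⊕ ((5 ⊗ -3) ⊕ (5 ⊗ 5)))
(((0 ⊕ 5) ⊕ (0 ⊗ 5)) ⊕ ((5 ⊗ -3) ⊕ (5 ⊗ 5))) = 0

Expand innermost to outermost. Recall ⊕ takes the minimum of its arguments and ⊗ takes their sum. Working out the expression (((0 ⊕ 5) ⊕ (0 ⊗ 5)) ⊕ ((5 ⊗ -3) ⊕ (5 ⊗ 5))) gives 0.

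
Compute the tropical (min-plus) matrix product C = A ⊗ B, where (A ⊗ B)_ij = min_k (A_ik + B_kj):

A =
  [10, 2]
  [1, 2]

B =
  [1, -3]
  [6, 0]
A ⊗ B =
  [8, 2]
  [2, -2]

Apply the min-plus product entry-by-entry:
  C[0][0] = min over k of (A[0][0] + B[0][0] = 10 + 1 = 11, A[0][1] + B[1][0] = 2 + 6 = 8) = 8 (attained at k = 1)
  C[0][1] = min over k of (A[0][0] + B[0][1] = 10 + -3 = 7, A[0][1] + B[1][1] = 2 + 0 = 2) = 2 (attained at k = 1)
  C[1][0] = min over k of (A[1][0] + B[0][0] = 1 + 1 = 2, A[1][1] + B[1][0] = 2 + 6 = 8) = 2 (attained at k = 0)
  C[1][1] = min over k of (A[1][0] + B[0][1] = 1 + -3 = -2, A[1][1] + B[1][1] = 2 + 0 = 2) = -2 (attained at k = 0)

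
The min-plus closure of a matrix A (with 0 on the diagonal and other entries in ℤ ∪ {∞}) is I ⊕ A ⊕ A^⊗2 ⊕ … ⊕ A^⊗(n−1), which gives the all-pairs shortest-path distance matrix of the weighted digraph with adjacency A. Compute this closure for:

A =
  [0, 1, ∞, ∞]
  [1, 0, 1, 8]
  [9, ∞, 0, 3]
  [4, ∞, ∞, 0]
Closure =
  [0, 1, 2, 5]
  [1, 0, 1, 4]
  [7, 8, 0, 3]
  [4, 5, 6, 0]

This is the Floyd-Warshall all-pairs shortest-path computation. For each intermediate vertex k = 0, 1, …, 3, update dist[i][j] ← min(dist[i][j], dist[i][k] + dist[k][j]). The final matrix gives, for each (i, j), the minimum total weight of any directed path from i to j (possibly empty when i = j).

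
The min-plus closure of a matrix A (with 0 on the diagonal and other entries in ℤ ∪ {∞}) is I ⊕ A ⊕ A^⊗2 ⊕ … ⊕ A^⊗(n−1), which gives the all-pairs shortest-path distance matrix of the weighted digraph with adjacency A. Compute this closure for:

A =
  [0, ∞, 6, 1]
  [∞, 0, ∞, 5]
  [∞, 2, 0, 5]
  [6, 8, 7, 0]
Closure =
  [0, 8, 6, 1]
  [11, 0, 12, 5]
  [11, 2, 0, 5]
  [6, 8, 7, 0]

This is the Floyd-Warshall all-pairs shortest-path computation. For each intermediate vertex k = 0, 1, …, 3, update dist[i][j] ← min(dist[i][j], dist[i][k] + dist[k][j]). The final matrix gives, for each (i, j), the minimum total weight of any directed path from i to j (possibly empty when i = j).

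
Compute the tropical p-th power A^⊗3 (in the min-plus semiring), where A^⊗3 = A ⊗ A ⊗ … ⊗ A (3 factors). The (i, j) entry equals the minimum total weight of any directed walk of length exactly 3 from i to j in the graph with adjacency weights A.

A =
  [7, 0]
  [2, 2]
A^⊗3 =
  [4, 2]
  [4, 4]

Each entry (A^⊗3)_ij equals the minimum over all length-3 walks i = v_0 → v_1 → … → v_3 = j of Σ_t A[v_t][v_{t+1}]. For example, for (i, j) = (0, 1) we minimise over 4 possible intermediate vertex sequences; the minimum is 2, attained along the walk 0 → 1 → 0 → 1.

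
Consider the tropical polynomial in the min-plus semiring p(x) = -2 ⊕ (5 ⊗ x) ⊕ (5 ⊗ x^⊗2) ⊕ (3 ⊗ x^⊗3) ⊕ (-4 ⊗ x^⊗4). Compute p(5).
p(5) = -2

A tropical monomial a ⊗ x^⊗i evaluates to a + i · x. Evaluating each term at x = 5:
  Term 0 contributes -2 + 0 · 5 = -2
  Term 1 contributes 5 + 1 · 5 = 10
  Term 2 contributes 5 + 2 · 5 = 15
  Term 3 contributes 3 + 3 · 5 = 18
  Term 4 contributes -4 + 4 · 5 = 16
p(5) = ⊕ of these = min[-2, 10, 15, 18, 16] = -2.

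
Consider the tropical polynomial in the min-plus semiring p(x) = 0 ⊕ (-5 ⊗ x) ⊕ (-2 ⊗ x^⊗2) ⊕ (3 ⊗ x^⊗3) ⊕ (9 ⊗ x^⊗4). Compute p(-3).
p(-3) = -8

A tropical monomial a ⊗ x^⊗i evaluates to a + i · x. Evaluating each term at x = -3:
  Term 0 contributes 0 + 0 · -3 = 0
  Term 1 contributes -5 + 1 · -3 = -8
  Term 2 contributes -2 + 2 · -3 = -8
  Term 3 contributes 3 + 3 · -3 = -6
  Term 4 contributes 9 + 4 · -3 = -3
p(-3) = ⊕ of these = min[0, -8, -8, -6, -3] = -8.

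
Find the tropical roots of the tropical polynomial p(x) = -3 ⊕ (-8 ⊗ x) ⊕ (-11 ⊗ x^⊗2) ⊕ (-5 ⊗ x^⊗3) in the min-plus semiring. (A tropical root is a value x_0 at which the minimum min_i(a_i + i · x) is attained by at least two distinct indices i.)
Roots: {-6, 3, 5}

Each tropical root is a break point of the lower envelope of the lines y = a_i + i · x (there are 4 lines, with slopes 0, 1, ..., 3). Only the lines that attain the minimum somewhere contribute to roots; other lines are dominated. Here the surviving (envelope) indices are i = 3, i = 2, i = 1, i = 0.
Intersections between consecutive envelope lines give the roots: for adjacent envelope indices i < j the intersection is x = (a_i − a_j) / (j − i). Reading off the sorted break points: {-6, 3, 5}.
Verification: at each break x_0, at least two indices attain the minimum of min_i(a_i + i · x_0).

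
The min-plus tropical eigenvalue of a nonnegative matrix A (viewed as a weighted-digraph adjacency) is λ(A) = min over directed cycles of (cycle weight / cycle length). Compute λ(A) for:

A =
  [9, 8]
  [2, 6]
λ(A) = 5

Enumerate directed cycles and compute their means (weight / length). Sample:
  cycle 0 → 0: weight = 9, length = 1, mean = 9/1 ≈ 9.000
  cycle 1 → 1: weight = 6, length = 1, mean = 6/1 ≈ 6.000
  cycle 0 → 1 → 0: weight = 10, length = 2, mean = 10/2 ≈ 5.000
  cycle 1 → 0 → 1: weight = 10, length = 2, mean = 10/2 ≈ 5.000
Minimum mean = 5.000, attained e.g. along the cycle 0 → 1 → 0 with weight 10 and length 2. So λ(A) = 10/2 = 5.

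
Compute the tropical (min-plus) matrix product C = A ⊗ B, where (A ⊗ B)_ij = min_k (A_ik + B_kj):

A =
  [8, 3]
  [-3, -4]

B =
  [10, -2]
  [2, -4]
A ⊗ B =
  [5, -1]
  [-2, -8]

Apply the min-plus product entry-by-entry:
  C[0][0] = min over k of (A[0][0] + B[0][0] = 8 + 10 = 18, A[0][1] + B[1][0] = 3 + 2 = 5) = 5 (attained at k = 1)
  C[0][1] = min over k of (A[0][0] + B[0][1] = 8 + -2 = 6, A[0][1] + B[1][1] = 3 + -4 = -1) = -1 (attained at k = 1)
  C[1][0] = min over k of (A[1][0] + B[0][0] = -3 + 10 = 7, A[1][1] + B[1][0] = -4 + 2 = -2) = -2 (attained at k = 1)
  C[1][1] = min over k of (A[1][0] + B[0][1] = -3 + -2 = -5, A[1][1] + B[1][1] = -4 + -4 = -8) = -8 (attained at k = 1)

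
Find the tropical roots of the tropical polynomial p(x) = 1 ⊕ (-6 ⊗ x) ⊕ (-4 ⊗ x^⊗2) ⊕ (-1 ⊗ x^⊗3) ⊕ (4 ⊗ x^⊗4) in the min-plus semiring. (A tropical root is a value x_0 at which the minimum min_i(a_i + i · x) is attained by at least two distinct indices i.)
Roots: {-5, -3, -2, 7}

Each tropical root is a break point of the lower envelope of the lines y = a_i + i · x (there are 5 lines, with slopes 0, 1, ..., 4). Only the lines that attain the minimum somewhere contribute to roots; other lines are dominated. Here the surviving (envelope) indices are i = 4, i = 3, i = 2, i = 1, i = 0.
Intersections between consecutive envelope lines give the roots: for adjacent envelope indices i < j the intersection is x = (a_i − a_j) / (j − i). Reading off the sorted break points: {-5, -3, -2, 7}.
Verification: at each break x_0, at least two indices attain the minimum of min_i(a_i + i · x_0).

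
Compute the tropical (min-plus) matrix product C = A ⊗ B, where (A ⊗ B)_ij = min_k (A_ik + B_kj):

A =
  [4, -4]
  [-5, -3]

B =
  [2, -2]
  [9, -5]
A ⊗ B =
  [5, -9]
  [-3, -8]

Apply the min-plus product entry-by-entry:
  C[0][0] = min over k of (A[0][0] + B[0][0] = 4 + 2 = 6, A[0][1] + B[1][0] = -4 + 9 = 5) = 5 (attained at k = 1)
  C[0][1] = min over k of (A[0][0] + B[0][1] = 4 + -2 = 2, A[0][1] + B[1][1] = -4 + -5 = -9) = -9 (attained at k = 1)
  C[1][0] = min over k of (A[1][0] + B[0][0] = -5 + 2 = -3, A[1][1] + B[1][0] = -3 + 9 = 6) = -3 (attained at k = 0)
  C[1][1] = min over k of (A[1][0] + B[0][1] = -5 + -2 = -7, A[1][1] + B[1][1] = -3 + -5 = -8) = -8 (attained at k = 1)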